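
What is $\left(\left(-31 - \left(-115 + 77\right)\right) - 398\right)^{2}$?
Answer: $152881$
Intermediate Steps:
$\left(\left(-31 - \left(-115 + 77\right)\right) - 398\right)^{2} = \left(\left(-31 - -38\right) - 398\right)^{2} = \left(\left(-31 + 38\right) - 398\right)^{2} = \left(7 - 398\right)^{2} = \left(-391\right)^{2} = 152881$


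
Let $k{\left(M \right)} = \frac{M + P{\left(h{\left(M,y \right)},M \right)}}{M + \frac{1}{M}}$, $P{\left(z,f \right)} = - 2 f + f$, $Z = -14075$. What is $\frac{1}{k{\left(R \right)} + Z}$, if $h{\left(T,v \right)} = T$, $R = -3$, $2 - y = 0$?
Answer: $- \frac{1}{14075} \approx -7.1048 \cdot 10^{-5}$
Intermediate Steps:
$y = 2$ ($y = 2 - 0 = 2 + 0 = 2$)
$P{\left(z,f \right)} = - f$
$k{\left(M \right)} = 0$ ($k{\left(M \right)} = \frac{M - M}{M + \frac{1}{M}} = \frac{0}{M + \frac{1}{M}} = 0$)
$\frac{1}{k{\left(R \right)} + Z} = \frac{1}{0 - 14075} = \frac{1}{-14075} = - \frac{1}{14075}$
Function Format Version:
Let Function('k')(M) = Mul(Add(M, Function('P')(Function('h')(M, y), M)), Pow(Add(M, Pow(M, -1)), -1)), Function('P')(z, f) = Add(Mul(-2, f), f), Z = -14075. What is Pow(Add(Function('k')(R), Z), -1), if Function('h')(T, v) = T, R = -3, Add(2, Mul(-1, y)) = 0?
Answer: Rational(-1, 14075) ≈ -7.1048e-5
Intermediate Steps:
y = 2 (y = Add(2, Mul(-1, 0)) = Add(2, 0) = 2)
Function('P')(z, f) = Mul(-1, f)
Function('k')(M) = 0 (Function('k')(M) = Mul(Add(M, Mul(-1, M)), Pow(Add(M, Pow(M, -1)), -1)) = Mul(0, Pow(Add(M, Pow(M, -1)), -1)) = 0)
Pow(Add(Function('k')(R), Z), -1) = Pow(Add(0, -14075), -1) = Pow(-14075, -1) = Rational(-1, 14075)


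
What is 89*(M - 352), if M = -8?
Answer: -32040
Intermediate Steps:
89*(M - 352) = 89*(-8 - 352) = 89*(-360) = -32040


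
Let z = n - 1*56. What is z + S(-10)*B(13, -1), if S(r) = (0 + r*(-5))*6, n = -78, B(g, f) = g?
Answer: 3766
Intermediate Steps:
z = -134 (z = -78 - 1*56 = -78 - 56 = -134)
S(r) = -30*r (S(r) = (0 - 5*r)*6 = -5*r*6 = -30*r)
z + S(-10)*B(13, -1) = -134 - 30*(-10)*13 = -134 + 300*13 = -134 + 3900 = 3766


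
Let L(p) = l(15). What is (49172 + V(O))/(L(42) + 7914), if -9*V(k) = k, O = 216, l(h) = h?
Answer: 49148/7929 ≈ 6.1985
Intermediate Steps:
L(p) = 15
V(k) = -k/9
(49172 + V(O))/(L(42) + 7914) = (49172 - 1/9*216)/(15 + 7914) = (49172 - 24)/7929 = 49148*(1/7929) = 49148/7929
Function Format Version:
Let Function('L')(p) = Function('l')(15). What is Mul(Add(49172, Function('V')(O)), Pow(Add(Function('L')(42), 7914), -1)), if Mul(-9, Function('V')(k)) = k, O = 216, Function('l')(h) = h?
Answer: Rational(49148, 7929) ≈ 6.1985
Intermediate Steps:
Function('L')(p) = 15
Function('V')(k) = Mul(Rational(-1, 9), k)
Mul(Add(49172, Function('V')(O)), Pow(Add(Function('L')(42), 7914), -1)) = Mul(Add(49172, Mul(Rational(-1, 9), 216)), Pow(Add(15, 7914), -1)) = Mul(Add(49172, -24), Pow(7929, -1)) = Mul(49148, Rational(1, 7929)) = Rational(49148, 7929)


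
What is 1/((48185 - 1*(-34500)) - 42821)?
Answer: 1/39864 ≈ 2.5085e-5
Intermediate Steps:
1/((48185 - 1*(-34500)) - 42821) = 1/((48185 + 34500) - 42821) = 1/(82685 - 42821) = 1/39864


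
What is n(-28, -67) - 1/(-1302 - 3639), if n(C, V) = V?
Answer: -331046/4941 ≈ -67.000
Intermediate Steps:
n(-28, -67) - 1/(-1302 - 3639) = -67 - 1/(-1302 - 3639) = -67 - 1/(-4941) = -67 - 1*(-1/4941) = -67 + 1/4941 = -331046/4941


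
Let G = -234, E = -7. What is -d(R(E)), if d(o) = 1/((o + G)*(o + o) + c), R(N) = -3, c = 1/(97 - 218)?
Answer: -121/172061 ≈ -0.00070324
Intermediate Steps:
c = -1/121 (c = 1/(-121) = -1/121 ≈ -0.0082645)
d(o) = 1/(-1/121 + 2*o*(-234 + o)) (d(o) = 1/((o - 234)*(o + o) - 1/121) = 1/((-234 + o)*(2*o) - 1/121) = 1/(2*o*(-234 + o) - 1/121) = 1/(-1/121 + 2*o*(-234 + o)))
-d(R(E)) = -121/(-1 - 56628*(-3) + 242*(-3)²) = -121/(-1 + 169884 + 242*9) = -121/(-1 + 169884 + 2178) = -121/172061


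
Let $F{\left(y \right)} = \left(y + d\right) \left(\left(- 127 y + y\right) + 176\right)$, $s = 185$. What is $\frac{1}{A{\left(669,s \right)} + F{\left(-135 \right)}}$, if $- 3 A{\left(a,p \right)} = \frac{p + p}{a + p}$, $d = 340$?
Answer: $\frac{1281}{4513129345} \approx 2.8384 \cdot 10^{-7}$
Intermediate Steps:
$A{\left(a,p \right)} = - \frac{2 p}{3 \left(a + p\right)}$ ($A{\left(a,p \right)} = - \frac{\left(p + p\right) \frac{1}{a + p}}{3} = - \frac{2 p \frac{1}{a + p}}{3} = - \frac{2 p}{3 \left(a + p\right)}$)
$F{\left(y \right)} = \left(176 - 126 y\right) \left(340 + y\right)$ ($F{\left(y \right)} = \left(y + 340\right) \left(\left(- 127 y + y\right) + 176\right) = \left(340 + y\right) \left(- 126 y + 176\right) = \left(340 + y\right) \left(176 - 126 y\right) = \left(176 - 126 y\right) \left(340 + y\right)$)
$\frac{1}{A{\left(669,s \right)} + F{\left(-135 \right)}} = \frac{1}{\left(-2\right) 185 \frac{1}{3 \cdot 669 + 3 \cdot 185} - \left(-5819480 + 2296350\right)} = \frac{1}{\left(-2\right) 185 \frac{1}{2007 + 555} + \left(59840 + 5759640 - 2296350\right)} = \frac{1}{\left(-2\right) 185 \cdot \frac{1}{2562} + \left(59840 + 5759640 - 2296350\right)} = \frac{1}{\left(-2\right) 185 \cdot \frac{1}{2562} + 3523130} = \frac{1}{- \frac{185}{1281} + 3523130} = \frac{1}{\frac{4513129345}{1281}} = \frac{1281}{4513129345}$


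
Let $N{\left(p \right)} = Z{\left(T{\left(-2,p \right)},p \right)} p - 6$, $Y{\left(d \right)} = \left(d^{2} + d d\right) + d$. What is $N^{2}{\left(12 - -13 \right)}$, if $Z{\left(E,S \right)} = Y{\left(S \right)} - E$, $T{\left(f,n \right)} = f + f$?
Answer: $1022016961$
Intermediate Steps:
$Y{\left(d \right)} = d + 2 d^{2}$ ($Y{\left(d \right)} = \left(d^{2} + d^{2}\right) + d = 2 d^{2} + d = d + 2 d^{2}$)
$T{\left(f,n \right)} = 2 f$
$Z{\left(E,S \right)} = - E + S \left(1 + 2 S\right)$ ($Z{\left(E,S \right)} = S \left(1 + 2 S\right) - E = - E + S \left(1 + 2 S\right)$)
$N{\left(p \right)} = -6 + p \left(4 + p \left(1 + 2 p\right)\right)$ ($N{\left(p \right)} = \left(- 2 \left(-2\right) + p \left(1 + 2 p\right)\right) p - 6 = \left(\left(-1\right) \left(-4\right) + p \left(1 + 2 p\right)\right) p - 6 = \left(4 + p \left(1 + 2 p\right)\right) p - 6 = p \left(4 + p \left(1 + 2 p\right)\right) - 6 = -6 + p \left(4 + p \left(1 + 2 p\right)\right)$)
$N^{2}{\left(12 - -13 \right)} = \left(-6 + \left(12 - -13\right) \left(4 + \left(12 - -13\right) \left(1 + 2 \left(12 - -13\right)\right)\right)\right)^{2} = \left(-6 + \left(12 + 13\right) \left(4 + \left(12 + 13\right) \left(1 + 2 \left(12 + 13\right)\right)\right)\right)^{2} = \left(-6 + 25 \left(4 + 25 \left(1 + 2 \cdot 25\right)\right)\right)^{2} = \left(-6 + 25 \left(4 + 25 \left(1 + 50\right)\right)\right)^{2} = \left(-6 + 25 \left(4 + 25 \cdot 51\right)\right)^{2} = \left(-6 + 25 \left(4 + 1275\right)\right)^{2} = \left(-6 + 25 \cdot 1279\right)^{2} = \left(-6 + 31975\right)^{2} = 31969^{2} = 1022016961$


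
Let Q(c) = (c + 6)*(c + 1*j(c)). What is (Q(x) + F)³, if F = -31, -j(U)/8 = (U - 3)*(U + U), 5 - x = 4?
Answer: 8000000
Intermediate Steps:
x = 1 (x = 5 - 1*4 = 5 - 4 = 1)
j(U) = -16*U*(-3 + U) (j(U) = -8*(U - 3)*(U + U) = -8*(-3 + U)*2*U = -16*U*(-3 + U))
Q(c) = (6 + c)*(c + 16*c*(3 - c)) (Q(c) = (c + 6)*(c + 1*(16*c*(3 - c))) = (6 + c)*(c + 16*c*(3 - c)))
(Q(x) + F)³ = (1*(294 - 47*1 - 16*1²) - 31)³ = (1*(294 - 47 - 16*1) - 31)³ = (1*(294 - 47 - 16) - 31)³ = (1*231 - 31)³ = (231 - 31)³ = 200³ = 8000000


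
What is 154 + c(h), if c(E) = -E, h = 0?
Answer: 154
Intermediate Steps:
154 + c(h) = 154 - 1*0 = 154 + 0 = 154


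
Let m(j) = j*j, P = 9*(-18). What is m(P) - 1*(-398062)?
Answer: 424306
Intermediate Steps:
P = -162
m(j) = j**2
m(P) - 1*(-398062) = (-162)**2 - 1*(-398062) = 26244 + 398062 = 424306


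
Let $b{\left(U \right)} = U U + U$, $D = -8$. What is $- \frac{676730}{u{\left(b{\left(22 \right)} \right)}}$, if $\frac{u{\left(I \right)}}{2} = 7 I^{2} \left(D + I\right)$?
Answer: $- \frac{338365}{892541496} \approx -0.0003791$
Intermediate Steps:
$b{\left(U \right)} = U + U^{2}$ ($b{\left(U \right)} = U^{2} + U = U + U^{2}$)
$u{\left(I \right)} = 14 I^{2} \left(-8 + I\right)$ ($u{\left(I \right)} = 2 \cdot 7 I^{2} \left(-8 + I\right) = 14 I^{2} \left(-8 + I\right)$)
$- \frac{676730}{u{\left(b{\left(22 \right)} \right)}} = - \frac{676730}{14 \left(22 \left(1 + 22\right)\right)^{2} \left(-8 + 22 \left(1 + 22\right)\right)} = - \frac{676730}{14 \left(22 \cdot 23\right)^{2} \left(-8 + 22 \cdot 23\right)} = - \frac{676730}{14 \cdot 506^{2} \left(-8 + 506\right)} = - \frac{676730}{14 \cdot 256036 \cdot 498} = - \frac{676730}{1785082992} = \left(-676730\right) \frac{1}{1785082992} = - \frac{338365}{892541496}$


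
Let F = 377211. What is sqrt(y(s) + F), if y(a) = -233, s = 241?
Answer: sqrt(376978) ≈ 613.99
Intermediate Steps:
sqrt(y(s) + F) = sqrt(-233 + 377211) = sqrt(376978)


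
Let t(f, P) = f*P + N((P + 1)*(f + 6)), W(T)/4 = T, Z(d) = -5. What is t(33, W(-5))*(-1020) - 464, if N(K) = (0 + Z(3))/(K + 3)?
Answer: 82745678/123 ≈ 6.7273e+5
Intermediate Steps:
W(T) = 4*T
N(K) = -5/(3 + K) (N(K) = (0 - 5)/(K + 3) = -5/(3 + K))
t(f, P) = -5/(3 + (1 + P)*(6 + f)) + P*f (t(f, P) = f*P - 5/(3 + (P + 1)*(f + 6)) = P*f - 5/(3 + (1 + P)*(6 + f)) = -5/(3 + (1 + P)*(6 + f)) + P*f)
t(33, W(-5))*(-1020) - 464 = ((-5 + (4*(-5))*33*(9 + 33 + 6*(4*(-5)) + (4*(-5))*33))/(9 + 33 + 6*(4*(-5)) + (4*(-5))*33))*(-1020) - 464 = ((-5 - 20*33*(9 + 33 + 6*(-20) - 20*33))/(9 + 33 + 6*(-20) - 20*33))*(-1020) - 464 = ((-5 - 20*33*(9 + 33 - 120 - 660))/(9 + 33 - 120 - 660))*(-1020) - 464 = ((-5 - 20*33*(-738))/(-738))*(-1020) - 464 = -(-5 + 487080)/738*(-1020) - 464 = -1/738*487075*(-1020) - 464 = -487075/738*(-1020) - 464 = 82802750/123 - 464 = 82745678/123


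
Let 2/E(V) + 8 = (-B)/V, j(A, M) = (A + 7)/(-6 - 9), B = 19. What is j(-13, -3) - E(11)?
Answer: 324/535 ≈ 0.60561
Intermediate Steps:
j(A, M) = -7/15 - A/15 (j(A, M) = (7 + A)/(-15) = (7 + A)*(-1/15) = -7/15 - A/15)
E(V) = 2/(-8 - 19/V) (E(V) = 2/(-8 + (-1*19)/V) = 2/(-8 - 19/V))
j(-13, -3) - E(11) = (-7/15 - 1/15*(-13)) - (-2)*11/(19 + 8*11) = (-7/15 + 13/15) - (-2)*11/(19 + 88) = ⅖ - (-2)*11/107 = ⅖ - 1*(-22/107) = ⅖ + 22/107 = 324/535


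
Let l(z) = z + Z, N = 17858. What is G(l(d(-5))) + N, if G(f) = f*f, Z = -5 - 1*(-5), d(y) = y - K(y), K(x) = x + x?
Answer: 17883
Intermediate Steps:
K(x) = 2*x
d(y) = -y (d(y) = y - 2*y = -y)
Z = 0 (Z = -5 + 5 = 0)
l(z) = z (l(z) = z + 0 = z)
G(f) = f²
G(l(d(-5))) + N = (-1*(-5))² + 17858 = 5² + 17858 = 25 + 17858 = 17883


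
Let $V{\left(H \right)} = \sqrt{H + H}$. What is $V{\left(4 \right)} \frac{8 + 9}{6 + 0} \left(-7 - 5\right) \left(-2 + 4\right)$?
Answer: $- 136 \sqrt{2} \approx -192.33$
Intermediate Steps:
$V{\left(H \right)} = \sqrt{2} \sqrt{H}$ ($V{\left(H \right)} = \sqrt{2 H} = \sqrt{2} \sqrt{H}$)
$V{\left(4 \right)} \frac{8 + 9}{6 + 0} \left(-7 - 5\right) \left(-2 + 4\right) = \sqrt{2} \sqrt{4} \frac{8 + 9}{6 + 0} \left(-7 - 5\right) \left(-2 + 4\right) = \sqrt{2} \cdot 2 \cdot \frac{17}{6} \left(\left(-12\right) 2\right) = 2 \sqrt{2} \cdot 17 \cdot \frac{1}{6} \left(-24\right) = 2 \sqrt{2} \cdot \frac{17}{6} \left(-24\right) = \frac{17 \sqrt{2}}{3} \left(-24\right) = - 136 \sqrt{2}$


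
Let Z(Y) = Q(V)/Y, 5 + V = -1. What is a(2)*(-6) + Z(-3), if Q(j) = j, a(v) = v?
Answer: -10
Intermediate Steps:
V = -6 (V = -5 - 1 = -6)
Z(Y) = -6/Y
a(2)*(-6) + Z(-3) = 2*(-6) - 6/(-3) = -12 - 6*(-1/3) = -12 + 2 = -10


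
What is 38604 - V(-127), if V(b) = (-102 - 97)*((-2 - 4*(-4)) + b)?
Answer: 16117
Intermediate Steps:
V(b) = -2786 - 199*b (V(b) = -199*((-2 + 16) + b) = -199*(14 + b) = -2786 - 199*b)
38604 - V(-127) = 38604 - (-2786 - 199*(-127)) = 38604 - (-2786 + 25273) = 38604 - 1*22487 = 38604 - 22487 = 16117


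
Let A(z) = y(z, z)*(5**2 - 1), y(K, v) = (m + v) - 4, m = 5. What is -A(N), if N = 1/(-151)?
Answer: -3600/151 ≈ -23.841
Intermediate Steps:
y(K, v) = 1 + v (y(K, v) = (5 + v) - 4 = 1 + v)
N = -1/151 ≈ -0.0066225
A(z) = 24 + 24*z (A(z) = (1 + z)*(5**2 - 1) = (1 + z)*(25 - 1) = (1 + z)*24 = 24 + 24*z)
-A(N) = -(24 + 24*(-1/151)) = -(24 - 24/151) = -1*3600/151 = -3600/151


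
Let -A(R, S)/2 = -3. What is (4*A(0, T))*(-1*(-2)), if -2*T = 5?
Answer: 48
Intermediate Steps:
T = -5/2 (T = -1/2*5 = -5/2 ≈ -2.5000)
A(R, S) = 6 (A(R, S) = -2*(-3) = 6)
(4*A(0, T))*(-1*(-2)) = (4*6)*(-1*(-2)) = 24*2 = 48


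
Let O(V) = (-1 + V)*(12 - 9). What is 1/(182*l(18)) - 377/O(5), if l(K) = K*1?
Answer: -25730/819 ≈ -31.416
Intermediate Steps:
l(K) = K
O(V) = -3 + 3*V (O(V) = (-1 + V)*3 = -3 + 3*V)
1/(182*l(18)) - 377/O(5) = 1/(182*18) - 377/(-3 + 3*5) = (1/182)*(1/18) - 377/(-3 + 15) = 1/3276 - 377/12 = -25730/819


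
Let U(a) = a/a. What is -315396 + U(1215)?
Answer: -315395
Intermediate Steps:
U(a) = 1
-315396 + U(1215) = -315396 + 1 = -315395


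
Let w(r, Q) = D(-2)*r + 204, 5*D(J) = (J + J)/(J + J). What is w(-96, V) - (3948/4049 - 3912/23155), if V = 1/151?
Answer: 17250272904/93754595 ≈ 183.99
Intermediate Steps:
D(J) = 1/5 (D(J) = ((J + J)/(J + J))/5 = ((2*J)/((2*J)))/5 = ((2*J)*(1/(2*J)))/5 = (1/5)*1 = 1/5)
V = 1/151 ≈ 0.0066225
w(r, Q) = 204 + r/5 (w(r, Q) = r/5 + 204 = 204 + r/5)
w(-96, V) - (3948/4049 - 3912/23155) = (204 + (1/5)*(-96)) - (3948/4049 - 3912/23155) = (204 - 96/5) - (3948*(1/4049) - 3912*1/23155) = 924/5 - (3948/4049 - 3912/23155) = 924/5 - 1*75576252/93754595 = 924/5 - 75576252/93754595 = 17250272904/93754595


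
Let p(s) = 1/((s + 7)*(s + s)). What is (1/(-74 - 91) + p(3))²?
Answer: 49/435600 ≈ 0.00011249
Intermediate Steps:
p(s) = 1/(2*s*(7 + s)) (p(s) = 1/((7 + s)*(2*s)) = 1/(2*s*(7 + s)))
(1/(-74 - 91) + p(3))² = (1/(-74 - 91) + (½)/(3*(7 + 3)))² = (1/(-165) + (½)*(⅓)/10)² = (-1/165 + (½)*(⅓)*(⅒))² = (-1/165 + 1/60)² = (7/660)² = 49/435600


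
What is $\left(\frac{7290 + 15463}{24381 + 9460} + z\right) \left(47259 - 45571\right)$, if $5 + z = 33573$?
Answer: $\frac{1917563680408}{33841} \approx 5.6664 \cdot 10^{7}$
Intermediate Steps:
$z = 33568$ ($z = -5 + 33573 = 33568$)
$\left(\frac{7290 + 15463}{24381 + 9460} + z\right) \left(47259 - 45571\right) = \left(\frac{7290 + 15463}{24381 + 9460} + 33568\right) \left(47259 - 45571\right) = \left(\frac{22753}{33841} + 33568\right) 1688 = \frac{1135997441}{33841} \cdot 1688 = \frac{1917563680408}{33841}$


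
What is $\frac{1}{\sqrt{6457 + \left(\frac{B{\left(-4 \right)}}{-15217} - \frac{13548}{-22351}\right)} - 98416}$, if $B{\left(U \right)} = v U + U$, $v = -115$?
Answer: $- \frac{33472774275472}{3294254356775251173} - \frac{\sqrt{747001607940368981893}}{3294254356775251173} \approx -1.0169 \cdot 10^{-5}$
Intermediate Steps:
$B{\left(U \right)} = - 114 U$ ($B{\left(U \right)} = - 115 U + U = - 114 U$)
$\frac{1}{\sqrt{6457 + \left(\frac{B{\left(-4 \right)}}{-15217} - \frac{13548}{-22351}\right)} - 98416} = \frac{1}{\sqrt{6457 + \left(\frac{\left(-114\right) \left(-4\right)}{-15217} - \frac{13548}{-22351}\right)} - 98416} = \frac{1}{\sqrt{6457 + \left(456 \left(- \frac{1}{15217}\right) - - \frac{13548}{22351}\right)} - 98416} = \frac{1}{\sqrt{6457 + \left(- \frac{456}{15217} + \frac{13548}{22351}\right)} - 98416} = \frac{1}{\sqrt{6457 + \frac{195967860}{340115167}} - 98416} = \frac{1}{\sqrt{\frac{2196319601179}{340115167}} - 98416} = \frac{1}{\frac{\sqrt{747001607940368981893}}{340115167} - 98416} = \frac{1}{-98416 + \frac{\sqrt{747001607940368981893}}{340115167}}$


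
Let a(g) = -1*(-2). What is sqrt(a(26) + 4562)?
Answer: 2*sqrt(1141) ≈ 67.557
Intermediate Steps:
a(g) = 2
sqrt(a(26) + 4562) = sqrt(2 + 4562) = sqrt(4564) = 2*sqrt(1141)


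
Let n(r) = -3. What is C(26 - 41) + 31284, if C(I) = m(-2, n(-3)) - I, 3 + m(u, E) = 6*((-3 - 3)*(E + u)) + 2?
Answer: 31478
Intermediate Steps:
m(u, E) = -1 - 36*E - 36*u (m(u, E) = -3 + (6*((-3 - 3)*(E + u)) + 2) = -3 + (6*(-6*(E + u)) + 2) = -3 + (6*(-6*E - 6*u) + 2) = -3 + ((-36*E - 36*u) + 2) = -3 + (2 - 36*E - 36*u) = -1 - 36*E - 36*u)
C(I) = 179 - I (C(I) = (-1 - 36*(-3) - 36*(-2)) - I = (-1 + 108 + 72) - I = 179 - I)
C(26 - 41) + 31284 = (179 - (26 - 41)) + 31284 = (179 - 1*(-15)) + 31284 = (179 + 15) + 31284 = 194 + 31284 = 31478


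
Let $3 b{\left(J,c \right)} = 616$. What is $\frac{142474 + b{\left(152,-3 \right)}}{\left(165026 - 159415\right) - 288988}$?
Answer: $- \frac{428038}{850131} \approx -0.5035$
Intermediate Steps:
$b{\left(J,c \right)} = \frac{616}{3}$ ($b{\left(J,c \right)} = \frac{1}{3} \cdot 616 = \frac{616}{3}$)
$\frac{142474 + b{\left(152,-3 \right)}}{\left(165026 - 159415\right) - 288988} = \frac{142474 + \frac{616}{3}}{\left(165026 - 159415\right) - 288988} = \frac{428038}{3 \left(\left(165026 - 159415\right) - 288988\right)} = \frac{428038}{3 \left(5611 - 288988\right)} = \frac{428038}{3 \left(-283377\right)} = \frac{428038}{3} \left(- \frac{1}{283377}\right) = - \frac{428038}{850131}$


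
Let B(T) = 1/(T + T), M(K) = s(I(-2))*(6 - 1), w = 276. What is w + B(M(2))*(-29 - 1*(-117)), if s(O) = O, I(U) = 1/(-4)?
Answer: 1204/5 ≈ 240.80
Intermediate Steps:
I(U) = -¼
M(K) = -5/4 (M(K) = -(6 - 1)/4 = -¼*5 = -5/4)
B(T) = 1/(2*T)
w + B(M(2))*(-29 - 1*(-117)) = 276 + (1/(2*(-5/4)))*(-29 - 1*(-117)) = 276 + ((½)*(-⅘))*(-29 + 117) = 276 - ⅖*88 = 276 - 176/5 = 1204/5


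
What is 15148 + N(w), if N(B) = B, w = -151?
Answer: 14997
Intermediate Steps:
15148 + N(w) = 15148 - 151 = 14997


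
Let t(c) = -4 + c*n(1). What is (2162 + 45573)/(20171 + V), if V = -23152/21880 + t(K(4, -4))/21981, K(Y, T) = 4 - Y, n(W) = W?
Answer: 2869734400725/1212577260031 ≈ 2.3666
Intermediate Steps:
t(c) = -4 + c (t(c) = -4 + c*1 = -4 + c)
V = -63623954/60118035 (V = -23152/21880 + (-4 + (4 - 1*4))/21981 = -23152*1/21880 + (-4 + (4 - 4))*(1/21981) = -2894/2735 + (-4 + 0)*(1/21981) = -2894/2735 - 4*1/21981 = -2894/2735 - 4/21981 = -63623954/60118035 ≈ -1.0583)
(2162 + 45573)/(20171 + V) = (2162 + 45573)/(20171 - 63623954/60118035) = 47735/(1212577260031/60118035) = 47735*(60118035/1212577260031) = 2869734400725/1212577260031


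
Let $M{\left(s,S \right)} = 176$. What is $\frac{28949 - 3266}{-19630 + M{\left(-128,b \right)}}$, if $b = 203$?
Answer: $- \frac{25683}{19454} \approx -1.3202$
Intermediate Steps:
$\frac{28949 - 3266}{-19630 + M{\left(-128,b \right)}} = \frac{28949 - 3266}{-19630 + 176} = \frac{25683}{-19454} = 25683 \left(- \frac{1}{19454}\right) = - \frac{25683}{19454}$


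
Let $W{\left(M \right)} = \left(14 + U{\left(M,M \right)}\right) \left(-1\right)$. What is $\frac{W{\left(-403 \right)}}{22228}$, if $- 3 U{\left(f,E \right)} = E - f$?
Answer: $- \frac{7}{11114} \approx -0.00062984$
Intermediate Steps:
$U{\left(f,E \right)} = - \frac{E}{3} + \frac{f}{3}$ ($U{\left(f,E \right)} = - \frac{E - f}{3} = - \frac{E}{3} + \frac{f}{3}$)
$W{\left(M \right)} = -14$ ($W{\left(M \right)} = \left(14 + \left(- \frac{M}{3} + \frac{M}{3}\right)\right) \left(-1\right) = \left(14 + 0\right) \left(-1\right) = 14 \left(-1\right) = -14$)
$\frac{W{\left(-403 \right)}}{22228} = - \frac{14}{22228} = \left(-14\right) \frac{1}{22228} = - \frac{7}{11114}$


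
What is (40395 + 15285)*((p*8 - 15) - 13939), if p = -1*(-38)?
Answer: -760032000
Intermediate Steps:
p = 38
(40395 + 15285)*((p*8 - 15) - 13939) = (40395 + 15285)*((38*8 - 15) - 13939) = 55680*((304 - 15) - 13939) = 55680*(289 - 13939) = 55680*(-13650) = -760032000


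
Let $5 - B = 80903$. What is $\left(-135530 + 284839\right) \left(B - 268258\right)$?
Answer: $-52132133204$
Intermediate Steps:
$B = -80898$ ($B = 5 - 80903 = -80898$)
$\left(-135530 + 284839\right) \left(B - 268258\right) = \left(-135530 + 284839\right) \left(-80898 - 268258\right) = 149309 \left(-349156\right) = -52132133204$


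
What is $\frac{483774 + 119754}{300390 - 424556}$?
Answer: $- \frac{301764}{62083} \approx -4.8607$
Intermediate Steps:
$\frac{483774 + 119754}{300390 - 424556} = \frac{603528}{-124166} = 603528 \left(- \frac{1}{124166}\right) = - \frac{301764}{62083}$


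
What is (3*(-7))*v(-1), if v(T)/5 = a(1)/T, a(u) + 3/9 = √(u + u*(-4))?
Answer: -35 + 105*I*√3 ≈ -35.0 + 181.87*I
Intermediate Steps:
a(u) = -⅓ + √3*√(-u) (a(u) = -⅓ + √(u + u*(-4)) = -⅓ + √(u - 4*u) = -⅓ + √(-3*u) = -⅓ + √3*√(-u))
v(T) = 5*(-⅓ + I*√3)/T (v(T) = 5*((-⅓ + √3*√(-1*1))/T) = 5*((-⅓ + √3*√(-1))/T) = 5*((-⅓ + √3*I)/T) = 5*((-⅓ + I*√3)/T) = 5*(-⅓ + I*√3)/T)
(3*(-7))*v(-1) = (3*(-7))*((5/3)*(-1 + 3*I*√3)/(-1)) = -35*(-1)*(-1 + 3*I*√3) = -21*(5/3 - 5*I*√3) = -35 + 105*I*√3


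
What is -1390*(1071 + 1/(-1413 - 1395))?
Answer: -2090120065/1404 ≈ -1.4887e+6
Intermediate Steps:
-1390*(1071 + 1/(-1413 - 1395)) = -1390*(1071 + 1/(-2808)) = -1390*(1071 - 1/2808) = -1390*3007367/2808 = -2090120065/1404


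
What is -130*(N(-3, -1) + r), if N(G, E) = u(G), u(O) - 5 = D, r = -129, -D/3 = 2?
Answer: 16900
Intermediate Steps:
D = -6 (D = -3*2 = -6)
u(O) = -1 (u(O) = 5 - 6 = -1)
N(G, E) = -1
-130*(N(-3, -1) + r) = -130*(-1 - 129) = -130*(-130) = 16900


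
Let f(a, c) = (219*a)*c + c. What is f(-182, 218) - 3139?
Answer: -8691965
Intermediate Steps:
f(a, c) = c + 219*a*c (f(a, c) = 219*a*c + c = c + 219*a*c)
f(-182, 218) - 3139 = 218*(1 + 219*(-182)) - 3139 = 218*(1 - 39858) - 3139 = 218*(-39857) - 3139 = -8688826 - 3139 = -8691965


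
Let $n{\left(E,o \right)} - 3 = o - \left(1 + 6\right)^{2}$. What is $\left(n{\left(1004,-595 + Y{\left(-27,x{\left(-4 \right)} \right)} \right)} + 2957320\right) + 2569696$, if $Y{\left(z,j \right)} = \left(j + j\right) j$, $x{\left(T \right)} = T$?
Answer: $5526407$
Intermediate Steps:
$Y{\left(z,j \right)} = 2 j^{2}$ ($Y{\left(z,j \right)} = 2 j j = 2 j^{2}$)
$n{\left(E,o \right)} = -46 + o$ ($n{\left(E,o \right)} = 3 + \left(o - \left(1 + 6\right)^{2}\right) = 3 + \left(o - 7^{2}\right) = 3 + \left(o - 49\right) = 3 + \left(-49 + o\right) = -46 + o$)
$\left(n{\left(1004,-595 + Y{\left(-27,x{\left(-4 \right)} \right)} \right)} + 2957320\right) + 2569696 = \left(\left(-46 - \left(595 - 2 \left(-4\right)^{2}\right)\right) + 2957320\right) + 2569696 = \left(\left(-46 + \left(-595 + 2 \cdot 16\right)\right) + 2957320\right) + 2569696 = \left(\left(-46 + \left(-595 + 32\right)\right) + 2957320\right) + 2569696 = \left(\left(-46 - 563\right) + 2957320\right) + 2569696 = \left(-609 + 2957320\right) + 2569696 = 2956711 + 2569696 = 5526407$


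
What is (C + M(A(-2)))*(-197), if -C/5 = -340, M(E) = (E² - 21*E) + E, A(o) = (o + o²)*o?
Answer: -353812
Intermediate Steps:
A(o) = o*(o + o²)
M(E) = E² - 20*E
C = 1700 (C = -5*(-340) = 1700)
(C + M(A(-2)))*(-197) = (1700 + ((-2)²*(1 - 2))*(-20 + (-2)²*(1 - 2)))*(-197) = (1700 + (4*(-1))*(-20 + 4*(-1)))*(-197) = (1700 - 4*(-20 - 4))*(-197) = (1700 - 4*(-24))*(-197) = (1700 + 96)*(-197) = 1796*(-197) = -353812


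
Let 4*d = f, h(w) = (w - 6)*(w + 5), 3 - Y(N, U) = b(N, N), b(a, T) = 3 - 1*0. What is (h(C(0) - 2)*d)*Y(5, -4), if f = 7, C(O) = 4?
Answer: 0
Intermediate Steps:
b(a, T) = 3 (b(a, T) = 3 + 0 = 3)
Y(N, U) = 0 (Y(N, U) = 3 - 1*3 = 3 - 3 = 0)
h(w) = (-6 + w)*(5 + w)
d = 7/4 (d = (1/4)*7 = 7/4 ≈ 1.7500)
(h(C(0) - 2)*d)*Y(5, -4) = ((-30 + (4 - 2)**2 - (4 - 2))*(7/4))*0 = ((-30 + 2**2 - 1*2)*(7/4))*0 = ((-30 + 4 - 2)*(7/4))*0 = -28*7/4*0 = -49*0 = 0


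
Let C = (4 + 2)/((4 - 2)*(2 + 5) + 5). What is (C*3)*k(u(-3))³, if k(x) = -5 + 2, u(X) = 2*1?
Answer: -486/19 ≈ -25.579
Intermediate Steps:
u(X) = 2
k(x) = -3
C = 6/19 (C = 6/(2*7 + 5) = 6/(14 + 5) = 6/19 ≈ 0.31579)
(C*3)*k(u(-3))³ = ((6/19)*3)*(-3)³ = (18/19)*(-27) = -486/19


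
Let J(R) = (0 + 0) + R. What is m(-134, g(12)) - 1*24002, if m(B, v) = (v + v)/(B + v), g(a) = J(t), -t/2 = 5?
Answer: -864067/36 ≈ -24002.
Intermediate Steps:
t = -10 (t = -2*5 = -10)
J(R) = R (J(R) = 0 + R = R)
g(a) = -10
m(B, v) = 2*v/(B + v) (m(B, v) = (2*v)/(B + v) = 2*v/(B + v))
m(-134, g(12)) - 1*24002 = 2*(-10)/(-134 - 10) - 1*24002 = 2*(-10)/(-144) - 24002 = 2*(-10)*(-1/144) - 24002 = 5/36 - 24002 = -864067/36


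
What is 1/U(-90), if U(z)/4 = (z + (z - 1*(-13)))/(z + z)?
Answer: 45/167 ≈ 0.26946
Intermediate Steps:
U(z) = 2*(13 + 2*z)/z (U(z) = 4*((z + (z - 1*(-13)))/(z + z)) = 4*((z + (z + 13))/((2*z))) = 4*((z + (13 + z))*(1/(2*z))) = 4*((13 + 2*z)*(1/(2*z))) = 4*((13 + 2*z)/(2*z)) = 2*(13 + 2*z)/z)
1/U(-90) = 1/(4 + 26/(-90)) = 1/(4 + 26*(-1/90)) = 1/(4 - 13/45) = 1/(167/45) = 45/167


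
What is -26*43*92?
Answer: -102856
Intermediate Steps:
-26*43*92 = -1118*92 = -102856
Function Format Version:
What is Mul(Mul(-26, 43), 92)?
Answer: -102856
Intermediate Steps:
Mul(Mul(-26, 43), 92) = Mul(-1118, 92) = -102856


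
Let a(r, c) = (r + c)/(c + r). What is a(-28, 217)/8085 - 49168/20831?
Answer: -397502449/168418635 ≈ -2.3602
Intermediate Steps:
a(r, c) = 1 (a(r, c) = (c + r)/(c + r) = 1)
a(-28, 217)/8085 - 49168/20831 = 1/8085 - 49168/20831 = -397502449/168418635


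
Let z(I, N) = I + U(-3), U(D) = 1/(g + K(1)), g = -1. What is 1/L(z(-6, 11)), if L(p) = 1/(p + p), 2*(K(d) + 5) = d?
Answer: -136/11 ≈ -12.364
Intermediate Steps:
K(d) = -5 + d/2
U(D) = -2/11 (U(D) = 1/(-1 + (-5 + (½)*1)) = 1/(-1 + (-5 + ½)) = 1/(-1 - 9/2) = 1/(-11/2) = -2/11)
z(I, N) = -2/11 + I (z(I, N) = I - 2/11 = -2/11 + I)
L(p) = 1/(2*p)
1/L(z(-6, 11)) = 1/(1/(2*(-2/11 - 6))) = 1/(1/(2*(-68/11))) = 1/((½)*(-11/68)) = 1/(-11/136) = -136/11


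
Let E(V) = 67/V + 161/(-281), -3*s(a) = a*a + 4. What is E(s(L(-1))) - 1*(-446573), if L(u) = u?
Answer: 627377779/1405 ≈ 4.4653e+5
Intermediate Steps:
s(a) = -4/3 - a²/3 (s(a) = -(a*a + 4)/3 = -(a² + 4)/3 = -(4 + a²)/3 = -4/3 - a²/3)
E(V) = -161/281 + 67/V (E(V) = 67/V + 161*(-1/281) = 67/V - 161/281 = -161/281 + 67/V)
E(s(L(-1))) - 1*(-446573) = (-161/281 + 67/(-4/3 - ⅓*(-1)²)) - 1*(-446573) = (-161/281 + 67/(-4/3 - ⅓*1)) + 446573 = (-161/281 + 67/(-4/3 - ⅓)) + 446573 = (-161/281 + 67/(-5/3)) + 446573 = (-161/281 + 67*(-⅗)) + 446573 = (-161/281 - 201/5) + 446573 = -57286/1405 + 446573 = 627377779/1405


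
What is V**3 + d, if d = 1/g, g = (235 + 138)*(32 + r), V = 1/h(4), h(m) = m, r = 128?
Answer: 1867/119360 ≈ 0.015642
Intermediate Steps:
V = 1/4 ≈ 0.25000
g = 59680 (g = (235 + 138)*(32 + 128) = 373*160 = 59680)
d = 1/59680 ≈ 1.6756e-5
V**3 + d = (1/4)**3 + 1/59680 = 1/64 + 1/59680 = 1867/119360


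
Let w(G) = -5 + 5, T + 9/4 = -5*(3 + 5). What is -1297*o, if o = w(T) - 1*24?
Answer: 31128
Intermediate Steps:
T = -169/4 (T = -9/4 - 5*(3 + 5) = -9/4 - 5*8 = -9/4 - 40 = -169/4 ≈ -42.250)
w(G) = 0
o = -24 (o = 0 - 1*24 = 0 - 24 = -24)
-1297*o = -1297*(-24) = 31128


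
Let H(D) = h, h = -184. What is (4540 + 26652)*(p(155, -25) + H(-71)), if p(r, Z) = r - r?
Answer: -5739328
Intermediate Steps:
H(D) = -184
p(r, Z) = 0
(4540 + 26652)*(p(155, -25) + H(-71)) = (4540 + 26652)*(0 - 184) = 31192*(-184) = -5739328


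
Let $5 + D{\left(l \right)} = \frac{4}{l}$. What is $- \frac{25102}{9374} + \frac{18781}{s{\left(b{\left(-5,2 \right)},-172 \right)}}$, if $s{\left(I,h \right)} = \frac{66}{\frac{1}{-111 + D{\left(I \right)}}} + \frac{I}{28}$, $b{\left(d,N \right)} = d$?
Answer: $- \frac{601615609}{117639013} \approx -5.1141$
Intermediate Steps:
$D{\left(l \right)} = -5 + \frac{4}{l}$
$s{\left(I,h \right)} = -7656 + \frac{264}{I} + \frac{I}{28}$ ($s{\left(I,h \right)} = \frac{66}{\frac{1}{-111 - \left(5 - \frac{4}{I}\right)}} + \frac{I}{28} = \frac{66}{\frac{1}{-116 + \frac{4}{I}}} + I \frac{1}{28} = 66 \left(-116 + \frac{4}{I}\right) + \frac{I}{28} = \left(-7656 + \frac{264}{I}\right) + \frac{I}{28} = -7656 + \frac{264}{I} + \frac{I}{28}$)
$- \frac{25102}{9374} + \frac{18781}{s{\left(b{\left(-5,2 \right)},-172 \right)}} = - \frac{25102}{9374} + \frac{18781}{-7656 + \frac{264}{-5} + \frac{1}{28} \left(-5\right)} = \left(-25102\right) \frac{1}{9374} + \frac{18781}{-7656 + 264 \left(- \frac{1}{5}\right) - \frac{5}{28}} = - \frac{12551}{4687} + \frac{18781}{-7656 - \frac{264}{5} - \frac{5}{28}} = - \frac{12551}{4687} + \frac{18781}{- \frac{1079257}{140}} = - \frac{12551}{4687} + 18781 \left(- \frac{140}{1079257}\right) = - \frac{12551}{4687} - \frac{2629340}{1079257} = - \frac{601615609}{117639013}$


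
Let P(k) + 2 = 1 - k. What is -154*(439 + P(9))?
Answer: -66066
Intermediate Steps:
P(k) = -1 - k (P(k) = -2 + (1 - k) = -1 - k)
-154*(439 + P(9)) = -154*(439 + (-1 - 1*9)) = -154*(439 + (-1 - 9)) = -154*(439 - 10) = -154*429 = -66066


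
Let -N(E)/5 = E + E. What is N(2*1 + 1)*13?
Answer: -390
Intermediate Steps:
N(E) = -10*E (N(E) = -5*(E + E) = -10*E)
N(2*1 + 1)*13 = -10*(2*1 + 1)*13 = -10*(2 + 1)*13 = -10*3*13 = -30*13 = -390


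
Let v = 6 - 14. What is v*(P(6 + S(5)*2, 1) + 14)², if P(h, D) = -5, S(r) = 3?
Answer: -648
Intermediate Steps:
v = -8
v*(P(6 + S(5)*2, 1) + 14)² = -8*(-5 + 14)² = -8*9² = -8*81 = -648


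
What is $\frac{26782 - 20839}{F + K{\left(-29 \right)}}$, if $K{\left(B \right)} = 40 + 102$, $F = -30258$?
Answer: $- \frac{5943}{30116} \approx -0.19734$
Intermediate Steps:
$K{\left(B \right)} = 142$
$\frac{26782 - 20839}{F + K{\left(-29 \right)}} = \frac{26782 - 20839}{-30258 + 142} = \frac{5943}{-30116} = 5943 \left(- \frac{1}{30116}\right) = - \frac{5943}{30116}$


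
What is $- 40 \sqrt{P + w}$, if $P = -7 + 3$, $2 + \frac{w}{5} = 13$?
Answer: $- 40 \sqrt{51} \approx -285.66$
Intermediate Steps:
$w = 55$ ($w = -10 + 5 \cdot 13 = -10 + 65 = 55$)
$P = -4$
$- 40 \sqrt{P + w} = - 40 \sqrt{-4 + 55} = - 40 \sqrt{51}$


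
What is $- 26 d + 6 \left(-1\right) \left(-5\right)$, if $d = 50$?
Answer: $-1270$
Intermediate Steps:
$- 26 d + 6 \left(-1\right) \left(-5\right) = \left(-26\right) 50 + 6 \left(-1\right) \left(-5\right) = -1300 - -30 = -1300 + 30 = -1270$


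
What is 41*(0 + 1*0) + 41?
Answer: 41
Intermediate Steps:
41*(0 + 1*0) + 41 = 41*(0 + 0) + 41 = 41*0 + 41 = 0 + 41 = 41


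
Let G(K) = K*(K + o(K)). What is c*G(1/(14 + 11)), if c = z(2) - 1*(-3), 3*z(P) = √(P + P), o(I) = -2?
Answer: -539/1875 ≈ -0.28747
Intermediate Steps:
z(P) = √2*√P/3 (z(P) = √(P + P)/3 = √(2*P)/3 = (√2*√P)/3 = √2*√P/3)
c = 11/3 (c = √2*√2/3 - 1*(-3) = ⅔ + 3 = 11/3 ≈ 3.6667)
G(K) = K*(-2 + K) (G(K) = K*(K - 2) = K*(-2 + K))
c*G(1/(14 + 11)) = 11*((-2 + 1/(14 + 11))/(14 + 11))/3 = 11*((-2 + 1/25)/25)/3 = 11*((1/25)*(-49/25))/3 = (11/3)*(-49/625) = -539/1875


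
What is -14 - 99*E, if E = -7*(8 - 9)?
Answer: -707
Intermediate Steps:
E = 7 (E = -7*(-1) = 7)
-14 - 99*E = -14 - 99*7 = -14 - 693 = -707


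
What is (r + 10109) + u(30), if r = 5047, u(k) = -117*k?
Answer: 11646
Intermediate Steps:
(r + 10109) + u(30) = (5047 + 10109) - 117*30 = 15156 - 3510 = 11646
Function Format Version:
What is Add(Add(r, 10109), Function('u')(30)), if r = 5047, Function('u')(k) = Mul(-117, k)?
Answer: 11646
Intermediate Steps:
Add(Add(r, 10109), Function('u')(30)) = Add(Add(5047, 10109), Mul(-117, 30)) = Add(15156, -3510) = 11646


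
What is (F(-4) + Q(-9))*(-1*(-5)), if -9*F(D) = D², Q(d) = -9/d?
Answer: -35/9 ≈ -3.8889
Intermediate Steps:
F(D) = -D²/9
(F(-4) + Q(-9))*(-1*(-5)) = (-⅑*(-4)² - 9/(-9))*(-1*(-5)) = (-⅑*16 - 9*(-⅑))*5 = (-16/9 + 1)*5 = -7/9*5 = -35/9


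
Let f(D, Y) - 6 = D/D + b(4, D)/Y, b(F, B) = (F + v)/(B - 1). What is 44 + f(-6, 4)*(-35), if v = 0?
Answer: -196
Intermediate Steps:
b(F, B) = F/(-1 + B) (b(F, B) = (F + 0)/(B - 1) = F/(-1 + B))
f(D, Y) = 7 + 4/(Y*(-1 + D)) (f(D, Y) = 6 + (D/D + (4/(-1 + D))/Y) = 6 + (1 + 4/(Y*(-1 + D))) = 7 + 4/(Y*(-1 + D)))
44 + f(-6, 4)*(-35) = 44 + ((4 + 7*4*(-1 - 6))/(4*(-1 - 6)))*(-35) = 44 + ((¼)*(4 + 7*4*(-7))/(-7))*(-35) = 44 + ((¼)*(-⅐)*(4 - 196))*(-35) = 44 + ((¼)*(-⅐)*(-192))*(-35) = 44 + (48/7)*(-35) = 44 - 240 = -196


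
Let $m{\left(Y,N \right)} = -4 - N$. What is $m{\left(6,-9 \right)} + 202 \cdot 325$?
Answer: $65655$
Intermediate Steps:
$m{\left(6,-9 \right)} + 202 \cdot 325 = \left(-4 - -9\right) + 202 \cdot 325 = \left(-4 + 9\right) + 65650 = 5 + 65650 = 65655$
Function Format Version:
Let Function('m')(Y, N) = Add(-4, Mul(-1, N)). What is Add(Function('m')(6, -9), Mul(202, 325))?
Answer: 65655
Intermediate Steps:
Add(Function('m')(6, -9), Mul(202, 325)) = Add(Add(-4, Mul(-1, -9)), Mul(202, 325)) = Add(Add(-4, 9), 65650) = Add(5, 65650) = 65655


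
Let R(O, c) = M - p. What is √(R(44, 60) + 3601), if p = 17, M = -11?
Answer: 3*√397 ≈ 59.775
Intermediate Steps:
R(O, c) = -28 (R(O, c) = -11 - 1*17 = -11 - 17 = -28)
√(R(44, 60) + 3601) = √(-28 + 3601) = √3573 = 3*√397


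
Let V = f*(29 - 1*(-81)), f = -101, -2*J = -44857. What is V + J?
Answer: 22637/2 ≈ 11319.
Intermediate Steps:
J = 44857/2 (J = -1/2*(-44857) = 44857/2 ≈ 22429.)
V = -11110 (V = -101*(29 - 1*(-81)) = -101*(29 + 81) = -101*110 = -11110)
V + J = -11110 + 44857/2 = 22637/2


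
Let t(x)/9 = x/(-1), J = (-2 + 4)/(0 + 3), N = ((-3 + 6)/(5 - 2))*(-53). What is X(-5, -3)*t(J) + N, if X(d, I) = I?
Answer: -35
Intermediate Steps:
N = -53 (N = (3/3)*(-53) = (3*(1/3))*(-53) = 1*(-53) = -53)
J = 2/3 ≈ 0.66667
t(x) = -9*x (t(x) = 9*(x/(-1)) = 9*(x*(-1)) = 9*(-x) = -9*x)
X(-5, -3)*t(J) + N = -(-27)*2/3 - 53 = -3*(-6) - 53 = 18 - 53 = -35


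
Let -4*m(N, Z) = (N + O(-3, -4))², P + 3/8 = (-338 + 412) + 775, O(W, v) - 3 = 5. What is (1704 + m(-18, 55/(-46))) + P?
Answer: 20221/8 ≈ 2527.6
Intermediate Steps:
O(W, v) = 8 (O(W, v) = 3 + 5 = 8)
P = 6789/8 (P = -3/8 + ((-338 + 412) + 775) = -3/8 + (74 + 775) = -3/8 + 849 = 6789/8 ≈ 848.63)
m(N, Z) = -(8 + N)²/4 (m(N, Z) = -(N + 8)²/4 = -(8 + N)²/4)
(1704 + m(-18, 55/(-46))) + P = (1704 - (8 - 18)²/4) + 6789/8 = (1704 - ¼*(-10)²) + 6789/8 = (1704 - ¼*100) + 6789/8 = (1704 - 25) + 6789/8 = 1679 + 6789/8 = 20221/8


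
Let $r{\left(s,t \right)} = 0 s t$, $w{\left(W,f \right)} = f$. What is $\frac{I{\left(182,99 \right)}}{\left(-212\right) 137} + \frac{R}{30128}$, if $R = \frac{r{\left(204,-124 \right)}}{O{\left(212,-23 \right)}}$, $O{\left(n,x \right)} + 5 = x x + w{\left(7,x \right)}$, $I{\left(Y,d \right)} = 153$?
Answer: $- \frac{153}{29044} \approx -0.0052679$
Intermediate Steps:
$r{\left(s,t \right)} = 0$
$O{\left(n,x \right)} = -5 + x + x^{2}$ ($O{\left(n,x \right)} = -5 + \left(x x + x\right) = -5 + \left(x^{2} + x\right) = -5 + \left(x + x^{2}\right) = -5 + x + x^{2}$)
$R = 0$ ($R = \frac{0}{-5 - 23 + \left(-23\right)^{2}} = \frac{0}{-5 - 23 + 529} = \frac{0}{501} = 0 \cdot \frac{1}{501} = 0$)
$\frac{I{\left(182,99 \right)}}{\left(-212\right) 137} + \frac{R}{30128} = \frac{153}{\left(-212\right) 137} + \frac{0}{30128} = \frac{153}{-29044} + 0 \cdot \frac{1}{30128} = 153 \left(- \frac{1}{29044}\right) + 0 = - \frac{153}{29044} + 0 = - \frac{153}{29044}$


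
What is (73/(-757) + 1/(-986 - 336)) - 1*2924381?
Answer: -2926586080537/1000754 ≈ -2.9244e+6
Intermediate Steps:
(73/(-757) + 1/(-986 - 336)) - 1*2924381 = (73*(-1/757) + 1/(-1322)) - 2924381 = (-73/757 - 1/1322) - 2924381 = -97263/1000754 - 2924381 = -2926586080537/1000754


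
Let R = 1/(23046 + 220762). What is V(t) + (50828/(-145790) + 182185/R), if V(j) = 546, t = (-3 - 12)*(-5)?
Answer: 3237861847964856/72895 ≈ 4.4418e+10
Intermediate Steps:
R = 1/243808 ≈ 4.1016e-6
t = 75 (t = -15*(-5) = 75)
V(t) + (50828/(-145790) + 182185/R) = 546 + (50828/(-145790) + 182185/(1/243808)) = 546 + (50828*(-1/145790) + 182185*243808) = 546 + (-25414/72895 + 44418160480) = 546 + 3237861808164186/72895 = 3237861847964856/72895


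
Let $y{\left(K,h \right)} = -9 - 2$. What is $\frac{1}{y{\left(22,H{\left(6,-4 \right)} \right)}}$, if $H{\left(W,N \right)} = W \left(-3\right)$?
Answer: $- \frac{1}{11} \approx -0.090909$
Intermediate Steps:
$H{\left(W,N \right)} = - 3 W$
$y{\left(K,h \right)} = -11$ ($y{\left(K,h \right)} = -9 - 2 = -11$)
$\frac{1}{y{\left(22,H{\left(6,-4 \right)} \right)}} = \frac{1}{-11} = - \frac{1}{11}$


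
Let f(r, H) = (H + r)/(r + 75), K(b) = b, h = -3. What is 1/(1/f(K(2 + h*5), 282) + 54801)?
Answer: 269/14741531 ≈ 1.8248e-5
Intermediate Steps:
f(r, H) = (H + r)/(75 + r)
1/(1/f(K(2 + h*5), 282) + 54801) = 1/(1/((282 + (2 - 3*5))/(75 + (2 - 3*5))) + 54801) = 1/(1/((282 + (2 - 15))/(75 + (2 - 15))) + 54801) = 1/(1/((282 - 13)/(75 - 13)) + 54801) = 1/(1/(269/62) + 54801) = 1/(62/269 + 54801) = 1/(14741531/269) = 269/14741531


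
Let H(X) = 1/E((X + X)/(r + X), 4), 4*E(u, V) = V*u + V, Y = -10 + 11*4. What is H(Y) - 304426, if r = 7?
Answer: -33182393/109 ≈ -3.0443e+5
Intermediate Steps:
Y = 34 (Y = -10 + 44 = 34)
E(u, V) = V/4 + V*u/4 (E(u, V) = (V*u + V)/4 = (V + V*u)/4 = V/4 + V*u/4)
H(X) = 1/(1 + 2*X/(7 + X)) (H(X) = 1/((¼)*4*(1 + (X + X)/(7 + X))) = 1/((¼)*4*(1 + (2*X)/(7 + X))) = 1/((¼)*4*(1 + 2*X/(7 + X))) = 1/(1 + 2*X/(7 + X)))
H(Y) - 304426 = (7 + 34)/(7 + 3*34) - 304426 = 41/(7 + 102) - 304426 = 41/109 - 304426 = -33182393/109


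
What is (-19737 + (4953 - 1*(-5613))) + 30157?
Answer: 20986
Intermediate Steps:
(-19737 + (4953 - 1*(-5613))) + 30157 = (-19737 + (4953 + 5613)) + 30157 = (-19737 + 10566) + 30157 = -9171 + 30157 = 20986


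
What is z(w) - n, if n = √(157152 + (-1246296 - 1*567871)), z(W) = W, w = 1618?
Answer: 1618 - I*√1657015 ≈ 1618.0 - 1287.3*I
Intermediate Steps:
n = I*√1657015 (n = √(157152 + (-1246296 - 567871)) = √(157152 - 1814167) = √(-1657015) = I*√1657015 ≈ 1287.3*I)
z(w) - n = 1618 - I*√1657015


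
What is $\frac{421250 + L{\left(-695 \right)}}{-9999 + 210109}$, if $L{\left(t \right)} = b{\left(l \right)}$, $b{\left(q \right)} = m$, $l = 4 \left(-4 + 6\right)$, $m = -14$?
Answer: $\frac{210618}{100055} \approx 2.105$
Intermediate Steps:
$l = 8$ ($l = 4 \cdot 2 = 8$)
$b{\left(q \right)} = -14$
$L{\left(t \right)} = -14$
$\frac{421250 + L{\left(-695 \right)}}{-9999 + 210109} = \frac{421250 - 14}{-9999 + 210109} = \frac{421236}{200110} = 421236 \cdot \frac{1}{200110} = \frac{210618}{100055}$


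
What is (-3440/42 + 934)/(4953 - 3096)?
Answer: 17894/38997 ≈ 0.45886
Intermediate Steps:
(-3440/42 + 934)/(4953 - 3096) = (-3440*1/42 + 934)/1857 = (-1720/21 + 934)*(1/1857) = (17894/21)*(1/1857) = 17894/38997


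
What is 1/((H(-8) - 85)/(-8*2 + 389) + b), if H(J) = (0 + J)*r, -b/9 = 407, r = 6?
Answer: -373/1366432 ≈ -0.00027297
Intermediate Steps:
b = -3663 (b = -9*407 = -3663)
H(J) = 6*J (H(J) = (0 + J)*6 = J*6 = 6*J)
1/((H(-8) - 85)/(-8*2 + 389) + b) = 1/((6*(-8) - 85)/(-8*2 + 389) - 3663) = 1/((-48 - 85)/(-16 + 389) - 3663) = 1/(-133/373 - 3663) = 1/(-1366432/373) = -373/1366432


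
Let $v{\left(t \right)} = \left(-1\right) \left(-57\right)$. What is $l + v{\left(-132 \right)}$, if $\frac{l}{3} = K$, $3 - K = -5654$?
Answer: $17028$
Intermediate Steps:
$K = 5657$ ($K = 3 - -5654 = 3 + 5654 = 5657$)
$l = 16971$ ($l = 3 \cdot 5657 = 16971$)
$v{\left(t \right)} = 57$
$l + v{\left(-132 \right)} = 16971 + 57 = 17028$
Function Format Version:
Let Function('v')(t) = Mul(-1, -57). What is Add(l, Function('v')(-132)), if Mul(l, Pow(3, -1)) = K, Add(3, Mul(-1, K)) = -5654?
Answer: 17028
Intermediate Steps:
K = 5657 (K = Add(3, Mul(-1, -5654)) = Add(3, 5654) = 5657)
l = 16971 (l = Mul(3, 5657) = 16971)
Function('v')(t) = 57
Add(l, Function('v')(-132)) = Add(16971, 57) = 17028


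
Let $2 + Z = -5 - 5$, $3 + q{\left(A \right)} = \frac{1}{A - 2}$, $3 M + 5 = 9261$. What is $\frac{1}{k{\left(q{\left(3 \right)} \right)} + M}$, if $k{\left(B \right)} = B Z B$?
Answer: $\frac{3}{9112} \approx 0.00032924$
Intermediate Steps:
$M = \frac{9256}{3}$ ($M = - \frac{5}{3} + \frac{1}{3} \cdot 9261 = - \frac{5}{3} + 3087 = \frac{9256}{3} \approx 3085.3$)
$q{\left(A \right)} = -3 + \frac{1}{-2 + A}$ ($q{\left(A \right)} = -3 + \frac{1}{A - 2} = -3 + \frac{1}{-2 + A}$)
$Z = -12$ ($Z = -2 - 10 = -12$)
$k{\left(B \right)} = - 12 B^{2}$ ($k{\left(B \right)} = B \left(-12\right) B = - 12 B B = - 12 B^{2}$)
$\frac{1}{k{\left(q{\left(3 \right)} \right)} + M} = \frac{1}{- 12 \left(\frac{7 - 9}{-2 + 3}\right)^{2} + \frac{9256}{3}} = \frac{1}{- 12 \left(\frac{7 - 9}{1}\right)^{2} + \frac{9256}{3}} = \frac{1}{- 12 \left(1 \left(-2\right)\right)^{2} + \frac{9256}{3}} = \frac{1}{- 12 \left(-2\right)^{2} + \frac{9256}{3}} = \frac{1}{\left(-12\right) 4 + \frac{9256}{3}} = \frac{1}{-48 + \frac{9256}{3}} = \frac{1}{\frac{9112}{3}} = \frac{3}{9112}$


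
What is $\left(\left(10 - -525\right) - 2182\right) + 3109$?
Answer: $1462$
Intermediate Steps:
$\left(\left(10 - -525\right) - 2182\right) + 3109 = \left(\left(10 + 525\right) - 2182\right) + 3109 = \left(535 - 2182\right) + 3109 = -1647 + 3109 = 1462$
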